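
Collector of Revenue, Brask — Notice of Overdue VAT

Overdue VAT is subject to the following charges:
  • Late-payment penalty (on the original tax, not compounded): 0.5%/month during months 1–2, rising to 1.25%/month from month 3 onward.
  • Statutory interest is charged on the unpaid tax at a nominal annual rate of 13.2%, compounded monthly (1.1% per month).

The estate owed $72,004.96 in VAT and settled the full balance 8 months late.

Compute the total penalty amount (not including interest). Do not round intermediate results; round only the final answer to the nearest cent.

Penalty, months 1–2: 2 × 0.5% × $72,004.96 = $720.05…
Penalty, months 3–8: 6 × 1.25% × $72,004.96 = $5,400.37…
Total penalty = $720.05… + $5,400.37… = $6,120.42

$6,120.42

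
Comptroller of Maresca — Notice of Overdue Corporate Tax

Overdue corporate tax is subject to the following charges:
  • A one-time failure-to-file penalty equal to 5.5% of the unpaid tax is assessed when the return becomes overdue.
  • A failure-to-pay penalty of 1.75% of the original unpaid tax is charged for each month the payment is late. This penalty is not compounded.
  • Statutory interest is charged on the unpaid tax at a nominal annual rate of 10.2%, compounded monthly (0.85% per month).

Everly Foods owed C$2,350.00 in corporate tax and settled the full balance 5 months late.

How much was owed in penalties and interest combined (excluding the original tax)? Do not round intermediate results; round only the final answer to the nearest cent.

C$436.46

Failure-to-file penalty: 5.5% × C$2,350.00 = C$129.25
Failure-to-pay penalty = 1.75% × C$2,350.00 × 5 mo = C$205.63…
Interest: C$2,350.00 × ((1 + 0.0085)^5 − 1) = C$2,350.00 × 0.0432287… = C$101.5874…
Penalties + interest = C$334.8750 + C$101.5874… = C$436.46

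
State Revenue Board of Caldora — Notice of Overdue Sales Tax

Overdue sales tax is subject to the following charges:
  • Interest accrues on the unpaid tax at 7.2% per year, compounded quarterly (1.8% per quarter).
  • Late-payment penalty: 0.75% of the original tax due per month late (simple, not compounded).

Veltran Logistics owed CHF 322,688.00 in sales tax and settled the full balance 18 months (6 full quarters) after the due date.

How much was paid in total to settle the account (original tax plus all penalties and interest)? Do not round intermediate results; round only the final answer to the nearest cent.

Late-payment penalty = 0.75% × CHF 322,688.00 × 18 mo = CHF 43,562.88
Interest: CHF 322,688.00 × ((1 + 0.018)^6 − 1) = CHF 322,688.00 × 0.1129782… = CHF 36,456.7178…
Total = CHF 322,688.00 + CHF 43,562.8800 + CHF 36,456.7178… = CHF 402,707.60

CHF 402,707.60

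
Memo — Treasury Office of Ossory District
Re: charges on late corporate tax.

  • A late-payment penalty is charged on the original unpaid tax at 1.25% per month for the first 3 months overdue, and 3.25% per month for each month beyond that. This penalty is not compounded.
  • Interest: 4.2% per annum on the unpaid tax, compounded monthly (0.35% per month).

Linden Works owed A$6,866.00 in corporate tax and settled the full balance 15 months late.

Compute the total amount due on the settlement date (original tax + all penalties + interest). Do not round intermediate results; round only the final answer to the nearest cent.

A$10,170.65

Penalty, months 1–3: 3 × 1.25% × A$6,866.00 = A$257.48…
Penalty, months 4–15: 12 × 3.25% × A$6,866.00 = A$2,677.74
Interest: A$6,866.00 × ((1 + 0.0035)^15 − 1) = A$6,866.00 × 0.0538060… = A$369.4318…
Total = A$6,866.00 + A$2,935.2150 + A$369.4318… = A$10,170.65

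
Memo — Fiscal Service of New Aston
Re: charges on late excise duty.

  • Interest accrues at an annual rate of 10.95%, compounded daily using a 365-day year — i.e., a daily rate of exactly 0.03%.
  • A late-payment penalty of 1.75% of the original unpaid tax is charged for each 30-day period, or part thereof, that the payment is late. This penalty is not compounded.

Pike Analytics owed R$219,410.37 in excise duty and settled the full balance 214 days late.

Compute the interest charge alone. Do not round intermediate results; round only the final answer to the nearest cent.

R$14,545.89

Interest: R$219,410.37 × ((1 + 0.0003)^214 − 1) = R$219,410.37 × 0.06629537… = R$14,545.8921…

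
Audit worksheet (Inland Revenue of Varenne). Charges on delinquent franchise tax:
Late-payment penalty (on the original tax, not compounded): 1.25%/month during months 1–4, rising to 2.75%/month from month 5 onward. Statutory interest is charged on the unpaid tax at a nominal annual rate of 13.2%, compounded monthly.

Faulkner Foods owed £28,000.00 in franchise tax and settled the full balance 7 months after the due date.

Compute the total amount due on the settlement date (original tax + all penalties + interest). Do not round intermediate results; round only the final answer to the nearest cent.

Penalty, months 1–4: 4 × 1.25% × £28,000.00 = £1,400.00
Penalty, months 5–7: 3 × 2.75% × £28,000.00 = £2,310.00
Interest (13.2%/yr ÷ 12 = 1.1%/month): £28,000.00 × ((1 + 0.011)^7 − 1) = £2,228.4668…
Total = £28,000.00 + £3,710.0000 + £2,228.4668… = £33,938.47

£33,938.47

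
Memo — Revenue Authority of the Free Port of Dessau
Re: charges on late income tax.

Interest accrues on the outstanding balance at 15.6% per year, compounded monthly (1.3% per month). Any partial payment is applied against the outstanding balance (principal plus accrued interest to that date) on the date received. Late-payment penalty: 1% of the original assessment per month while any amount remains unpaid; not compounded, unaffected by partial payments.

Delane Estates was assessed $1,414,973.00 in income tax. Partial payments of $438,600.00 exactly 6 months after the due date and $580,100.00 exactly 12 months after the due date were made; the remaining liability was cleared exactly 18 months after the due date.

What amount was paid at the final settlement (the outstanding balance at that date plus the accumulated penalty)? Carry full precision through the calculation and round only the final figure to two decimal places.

$901,047.61

Balance at month 6: $1,414,973.0000 × (1 + 0.013)^6 = $1,528,990.6338…
After $438,600.00 payment: $1,528,990.6338… − $438,600.00 = $1,090,390.6338…
Balance at month 12: $1,090,390.6338… × (1 + 0.013)^6 = $1,178,253.6249…
After $580,100.00 payment: $1,178,253.6249… − $580,100.00 = $598,153.6249…
Balance at month 18: $598,153.6249… × (1 + 0.013)^6 = $646,352.4675…
Penalty: 18 × 1% × $1,414,973.00 = $254,695.14
Final settlement = outstanding balance + penalty = $646,352.4675… + $254,695.14 = $901,047.61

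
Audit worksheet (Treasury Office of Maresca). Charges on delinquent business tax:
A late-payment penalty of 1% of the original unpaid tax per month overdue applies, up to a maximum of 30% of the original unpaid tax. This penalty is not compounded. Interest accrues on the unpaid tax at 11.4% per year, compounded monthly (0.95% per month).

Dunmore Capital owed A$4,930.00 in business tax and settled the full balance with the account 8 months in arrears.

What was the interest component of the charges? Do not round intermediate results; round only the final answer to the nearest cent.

A$387.38

Interest: A$4,930.00 × ((1 + 0.0095)^8 − 1) = A$4,930.00 × 0.0785756… = A$387.3776…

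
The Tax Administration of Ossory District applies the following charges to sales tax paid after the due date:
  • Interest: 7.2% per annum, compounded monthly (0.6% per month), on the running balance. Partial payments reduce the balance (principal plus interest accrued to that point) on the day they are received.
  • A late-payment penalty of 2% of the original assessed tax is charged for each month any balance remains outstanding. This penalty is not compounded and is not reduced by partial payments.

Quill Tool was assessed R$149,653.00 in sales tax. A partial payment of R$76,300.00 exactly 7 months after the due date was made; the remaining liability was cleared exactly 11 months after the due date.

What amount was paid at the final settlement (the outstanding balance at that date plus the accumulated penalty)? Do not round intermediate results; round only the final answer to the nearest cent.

R$114,607.72

Balance at month 7: R$149,653.0000 × (1 + 0.006)^7 = R$156,052.7019…
After R$76,300.00 payment: R$156,052.7019… − R$76,300.00 = R$79,752.7019…
Balance at month 11: R$79,752.7019… × (1 + 0.006)^4 = R$81,684.0623…
Penalty: 11 × 2% × R$149,653.00 = R$32,923.66
Final settlement = outstanding balance + penalty = R$81,684.0623… + R$32,923.66 = R$114,607.72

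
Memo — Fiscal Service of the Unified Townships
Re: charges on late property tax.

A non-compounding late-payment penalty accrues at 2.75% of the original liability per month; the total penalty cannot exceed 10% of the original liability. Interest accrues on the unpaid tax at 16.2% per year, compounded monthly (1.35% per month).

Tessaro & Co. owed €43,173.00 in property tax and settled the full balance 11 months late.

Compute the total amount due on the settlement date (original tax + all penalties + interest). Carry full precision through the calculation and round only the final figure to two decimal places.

€54,352.25

Penalty (uncapped): 11 × 2.75% × €43,173.00 = €13,059.83…; cap = 10% × €43,173.00 = €4,317.30 → penalty = €4,317.30
Interest: €43,173.00 × ((1 + 0.0135)^11 − 1) = €43,173.00 × 0.1589409… = €6,861.9547…
Total = €43,173.00 + €4,317.3000 + €6,861.9547… = €54,352.25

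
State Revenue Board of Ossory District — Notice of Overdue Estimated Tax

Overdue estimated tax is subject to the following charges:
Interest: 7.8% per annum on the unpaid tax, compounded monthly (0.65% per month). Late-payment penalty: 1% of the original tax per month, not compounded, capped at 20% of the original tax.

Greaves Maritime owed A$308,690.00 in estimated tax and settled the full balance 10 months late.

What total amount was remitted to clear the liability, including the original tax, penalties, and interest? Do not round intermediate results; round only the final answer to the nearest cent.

Penalty: 10 × 1% × A$308,690.00 = A$30,869.00 (below the 20% cap of A$61,738.00)
Interest: A$308,690.00 × ((1 + 0.0065)^10 − 1) = A$308,690.00 × 0.0669346… = A$20,662.0364…
Total = A$308,690.00 + A$30,869.0000 + A$20,662.0364… = A$360,221.04

A$360,221.04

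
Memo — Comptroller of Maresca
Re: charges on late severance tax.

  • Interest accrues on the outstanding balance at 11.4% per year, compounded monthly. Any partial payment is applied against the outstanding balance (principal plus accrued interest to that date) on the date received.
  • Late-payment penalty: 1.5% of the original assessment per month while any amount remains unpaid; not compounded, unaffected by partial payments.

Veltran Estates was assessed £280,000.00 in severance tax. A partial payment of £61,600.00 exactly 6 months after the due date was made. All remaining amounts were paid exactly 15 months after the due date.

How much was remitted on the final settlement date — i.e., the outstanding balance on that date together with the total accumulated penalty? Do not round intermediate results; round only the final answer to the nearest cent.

£318,594.32

Monthly rate = 11.4% ÷ 12 = 0.95%
Balance at month 6: £280,000.0000 × (1 + 0.0095)^6 = £296,343.8856…
After £61,600.00 payment: £296,343.8856… − £61,600.00 = £234,743.8856…
Balance at month 15: £234,743.8856… × (1 + 0.0095)^9 = £255,594.3201…
Penalty: 15 × 1.5% × £280,000.00 = £63,000.00
Final settlement = outstanding balance + penalty = £255,594.3201… + £63,000.00 = £318,594.32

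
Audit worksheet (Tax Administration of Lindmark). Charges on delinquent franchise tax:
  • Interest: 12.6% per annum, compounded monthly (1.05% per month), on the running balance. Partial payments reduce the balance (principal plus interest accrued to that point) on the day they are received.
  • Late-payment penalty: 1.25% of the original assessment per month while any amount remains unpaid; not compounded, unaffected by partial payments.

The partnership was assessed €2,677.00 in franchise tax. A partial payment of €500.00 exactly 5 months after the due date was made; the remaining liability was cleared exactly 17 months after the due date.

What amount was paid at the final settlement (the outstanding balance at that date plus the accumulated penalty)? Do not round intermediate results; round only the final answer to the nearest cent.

€3,199.26

Balance at month 5: €2,677.0000 × (1 + 0.0105)^5 = €2,820.5250…
After €500.00 payment: €2,820.5250… − €500.00 = €2,320.5250…
Balance at month 17: €2,320.5250… × (1 + 0.0105)^12 = €2,630.4017…
Penalty: 17 × 1.25% × €2,677.00 = €568.86…
Final settlement = outstanding balance + penalty = €2,630.4017… + €568.86… = €3,199.26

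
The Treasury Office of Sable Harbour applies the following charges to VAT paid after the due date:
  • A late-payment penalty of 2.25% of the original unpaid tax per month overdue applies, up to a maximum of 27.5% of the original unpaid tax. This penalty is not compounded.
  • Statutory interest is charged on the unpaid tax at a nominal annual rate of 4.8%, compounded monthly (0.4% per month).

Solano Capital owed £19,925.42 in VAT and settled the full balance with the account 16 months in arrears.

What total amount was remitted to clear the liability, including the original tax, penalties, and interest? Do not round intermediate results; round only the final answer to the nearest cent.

Penalty (uncapped): 16 × 2.25% × £19,925.42 = £7,173.15…; cap = 27.5% × £19,925.42 = £5,479.49… → penalty = £5,479.49…
Interest: £19,925.42 × ((1 + 0.004)^16 − 1) = £19,925.42 × 0.0659563… = £1,314.2072…
Total = £19,925.42 + £5,479.4905 + £1,314.2072… = £26,719.12

£26,719.12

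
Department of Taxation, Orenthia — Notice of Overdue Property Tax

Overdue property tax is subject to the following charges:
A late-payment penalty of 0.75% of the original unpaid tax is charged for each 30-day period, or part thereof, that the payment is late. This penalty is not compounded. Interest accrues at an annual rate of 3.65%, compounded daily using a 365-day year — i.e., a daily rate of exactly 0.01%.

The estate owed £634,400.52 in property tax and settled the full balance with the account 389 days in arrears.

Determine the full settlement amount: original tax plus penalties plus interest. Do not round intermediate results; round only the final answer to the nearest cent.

£721,417.74

Penalty periods: ⌈389/30⌉ = 13; penalty = 13 × 0.75% × £634,400.52 = £61,854.05…
Interest: £634,400.52 × ((1 + 0.0001)^389 − 1) = £634,400.52 × 0.03966449… = £25,163.1729…
Total = £634,400.52 + £61,854.0507 + £25,163.1729… = £721,417.74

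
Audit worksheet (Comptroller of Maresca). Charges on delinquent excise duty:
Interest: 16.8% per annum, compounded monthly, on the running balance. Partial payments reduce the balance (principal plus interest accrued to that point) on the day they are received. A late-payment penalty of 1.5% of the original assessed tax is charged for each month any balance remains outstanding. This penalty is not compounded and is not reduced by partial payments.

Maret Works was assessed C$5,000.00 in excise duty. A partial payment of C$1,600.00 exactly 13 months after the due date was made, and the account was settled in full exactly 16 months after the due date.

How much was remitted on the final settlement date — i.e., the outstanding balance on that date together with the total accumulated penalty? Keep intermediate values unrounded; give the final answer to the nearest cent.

C$5,777.50

Monthly rate = 16.8% ÷ 12 = 1.4%
Balance at month 13: C$5,000.0000 × (1 + 0.014)^13 = C$5,990.5048…
After C$1,600.00 payment: C$5,990.5048… − C$1,600.00 = C$4,390.5048…
Balance at month 16: C$4,390.5048… × (1 + 0.014)^3 = C$4,577.4996…
Penalty: 16 × 1.5% × C$5,000.00 = C$1,200.00
Final settlement = outstanding balance + penalty = C$4,577.4996… + C$1,200.00 = C$5,777.50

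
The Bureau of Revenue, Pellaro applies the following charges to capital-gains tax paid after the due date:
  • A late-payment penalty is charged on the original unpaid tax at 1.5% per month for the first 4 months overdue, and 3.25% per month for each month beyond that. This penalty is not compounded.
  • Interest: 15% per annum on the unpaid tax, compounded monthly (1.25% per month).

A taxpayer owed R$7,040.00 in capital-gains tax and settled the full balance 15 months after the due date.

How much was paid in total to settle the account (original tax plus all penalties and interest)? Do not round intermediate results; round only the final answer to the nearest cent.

Penalty, months 1–4: 4 × 1.5% × R$7,040.00 = R$422.40
Penalty, months 5–15: 11 × 3.25% × R$7,040.00 = R$2,516.80
Interest: R$7,040.00 × ((1 + 0.0125)^15 − 1) = R$7,040.00 × 0.2048292… = R$1,441.9974…
Total = R$7,040.00 + R$2,939.2000 + R$1,441.9974… = R$11,421.20

R$11,421.20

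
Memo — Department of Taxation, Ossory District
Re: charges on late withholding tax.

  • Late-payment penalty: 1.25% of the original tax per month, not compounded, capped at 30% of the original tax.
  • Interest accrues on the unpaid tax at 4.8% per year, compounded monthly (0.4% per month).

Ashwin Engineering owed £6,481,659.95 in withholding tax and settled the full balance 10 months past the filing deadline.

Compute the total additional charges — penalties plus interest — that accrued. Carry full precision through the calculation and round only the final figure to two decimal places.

£1,074,190.82

Penalty: 10 × 1.25% × £6,481,659.95 = £810,207.49… (below the 30% cap of £1,944,497.99…)
Interest: £6,481,659.95 × ((1 + 0.004)^10 − 1) = £6,481,659.95 × 0.0407277… = £263,983.3224…
Penalties + interest = £810,207.4938… + £263,983.3224… = £1,074,190.82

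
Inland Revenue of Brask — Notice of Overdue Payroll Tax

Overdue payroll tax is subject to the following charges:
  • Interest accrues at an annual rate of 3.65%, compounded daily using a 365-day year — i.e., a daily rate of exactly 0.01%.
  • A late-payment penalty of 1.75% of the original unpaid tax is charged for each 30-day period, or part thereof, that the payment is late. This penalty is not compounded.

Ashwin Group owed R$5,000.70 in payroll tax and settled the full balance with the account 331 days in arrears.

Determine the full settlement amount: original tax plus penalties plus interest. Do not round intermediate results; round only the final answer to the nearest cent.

Penalty periods: ⌈331/30⌉ = 12; penalty = 12 × 1.75% × R$5,000.70 = R$1,050.15…
Interest: R$5,000.70 × ((1 + 0.0001)^331 − 1) = R$5,000.70 × 0.03365219… = R$168.2845…
Total = R$5,000.70 + R$1,050.1470 + R$168.2845… = R$6,219.13

R$6,219.13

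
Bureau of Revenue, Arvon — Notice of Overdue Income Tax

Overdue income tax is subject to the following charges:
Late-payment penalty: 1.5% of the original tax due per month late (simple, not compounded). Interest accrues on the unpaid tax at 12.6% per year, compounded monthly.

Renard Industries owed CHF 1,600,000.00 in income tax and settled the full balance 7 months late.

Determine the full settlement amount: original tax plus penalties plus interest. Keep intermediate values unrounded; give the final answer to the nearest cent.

CHF 1,889,369.91

Late-payment penalty: 7 × 1.5% × CHF 1,600,000.00 = CHF 168,000.00
Interest (12.6%/yr ÷ 12 = 1.05%/month): CHF 1,600,000.00 × ((1 + 0.0105)^7 − 1) = CHF 121,369.9120…
Total = CHF 1,600,000.00 + CHF 168,000.0000 + CHF 121,369.9120… = CHF 1,889,369.91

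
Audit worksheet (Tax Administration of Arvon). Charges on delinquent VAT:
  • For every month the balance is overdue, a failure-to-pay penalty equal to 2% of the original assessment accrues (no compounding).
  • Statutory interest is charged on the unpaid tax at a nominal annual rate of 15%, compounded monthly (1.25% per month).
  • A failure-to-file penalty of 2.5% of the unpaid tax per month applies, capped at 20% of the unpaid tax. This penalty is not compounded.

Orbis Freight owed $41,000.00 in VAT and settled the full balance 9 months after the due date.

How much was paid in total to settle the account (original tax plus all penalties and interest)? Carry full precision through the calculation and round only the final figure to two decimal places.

$61,429.98

Failure-to-file: 9 × 2.5% × $41,000.00 = $9,225.00, capped at 20% × $41,000.00 = $8,200.00
Failure-to-pay penalty = 2% × $41,000.00 × 9 mo = $7,380.00
Interest: $41,000.00 × ((1 + 0.0125)^9 − 1) = $41,000.00 × 0.1182922… = $4,849.9793…
Total = $41,000.00 + $15,580.0000 + $4,849.9793… = $61,429.98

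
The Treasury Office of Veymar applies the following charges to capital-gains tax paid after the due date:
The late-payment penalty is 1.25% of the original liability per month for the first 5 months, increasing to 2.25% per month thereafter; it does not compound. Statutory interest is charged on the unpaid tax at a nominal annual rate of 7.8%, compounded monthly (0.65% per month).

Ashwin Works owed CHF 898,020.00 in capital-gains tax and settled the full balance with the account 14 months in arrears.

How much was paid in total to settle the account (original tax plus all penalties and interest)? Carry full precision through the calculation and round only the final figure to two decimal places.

Penalty, months 1–5: 5 × 1.25% × CHF 898,020.00 = CHF 56,126.25
Penalty, months 6–14: 9 × 2.25% × CHF 898,020.00 = CHF 181,849.05
Interest: CHF 898,020.00 × ((1 + 0.0065)^14 − 1) = CHF 898,020.00 × 0.0949465… = CHF 85,263.8773…
Total = CHF 898,020.00 + CHF 237,975.3000 + CHF 85,263.8773… = CHF 1,221,259.18

CHF 1,221,259.18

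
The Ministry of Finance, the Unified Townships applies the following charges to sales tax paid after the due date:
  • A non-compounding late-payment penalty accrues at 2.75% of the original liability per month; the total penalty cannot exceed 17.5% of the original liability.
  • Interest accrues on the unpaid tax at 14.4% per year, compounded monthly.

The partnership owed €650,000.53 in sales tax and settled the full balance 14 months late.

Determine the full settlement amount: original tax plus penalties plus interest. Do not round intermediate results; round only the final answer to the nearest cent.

Penalty (uncapped): 14 × 2.75% × €650,000.53 = €250,250.20…; cap = 17.5% × €650,000.53 = €113,750.09… → penalty = €113,750.09…
Interest (14.4%/yr ÷ 12 = 1.2%/month): €650,000.53 × ((1 + 0.012)^14 − 1) = €118,140.3627…
Total = €650,000.53 + €113,750.0928… + €118,140.3627… = €881,890.99

€881,890.99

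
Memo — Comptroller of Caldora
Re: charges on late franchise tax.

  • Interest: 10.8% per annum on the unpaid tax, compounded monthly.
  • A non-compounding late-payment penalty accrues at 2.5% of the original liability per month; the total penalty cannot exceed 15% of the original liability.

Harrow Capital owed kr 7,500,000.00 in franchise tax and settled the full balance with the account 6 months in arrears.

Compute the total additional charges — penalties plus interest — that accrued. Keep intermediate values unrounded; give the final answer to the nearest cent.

kr 1,539,222.59

Penalty (uncapped): 6 × 2.5% × kr 7,500,000.00 = kr 1,125,000.00; cap = 15% × kr 7,500,000.00 = kr 1,125,000.00 → penalty = kr 1,125,000.00
Interest (10.8%/yr ÷ 12 = 0.9%/month): kr 7,500,000.00 × ((1 + 0.009)^6 − 1) = kr 414,222.5908…
Penalties + interest = kr 1,125,000.0000 + kr 414,222.5908… = kr 1,539,222.59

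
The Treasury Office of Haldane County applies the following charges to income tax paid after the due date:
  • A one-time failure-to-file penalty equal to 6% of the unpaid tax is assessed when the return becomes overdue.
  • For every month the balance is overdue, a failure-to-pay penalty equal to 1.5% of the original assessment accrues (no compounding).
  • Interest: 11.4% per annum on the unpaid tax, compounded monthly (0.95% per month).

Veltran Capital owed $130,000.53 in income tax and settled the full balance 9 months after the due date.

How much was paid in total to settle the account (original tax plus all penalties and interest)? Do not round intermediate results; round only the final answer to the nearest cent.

Failure-to-file penalty: 6% × $130,000.53 = $7,800.03…
Failure-to-pay penalty: 9 × 1.5% × $130,000.53 = $17,550.07…
Interest: $130,000.53 × ((1 + 0.0095)^9 − 1) = $130,000.53 × 0.0888221… = $11,546.9143…
Total = $130,000.53 + $25,350.1034… + $11,546.9143… = $166,897.55

$166,897.55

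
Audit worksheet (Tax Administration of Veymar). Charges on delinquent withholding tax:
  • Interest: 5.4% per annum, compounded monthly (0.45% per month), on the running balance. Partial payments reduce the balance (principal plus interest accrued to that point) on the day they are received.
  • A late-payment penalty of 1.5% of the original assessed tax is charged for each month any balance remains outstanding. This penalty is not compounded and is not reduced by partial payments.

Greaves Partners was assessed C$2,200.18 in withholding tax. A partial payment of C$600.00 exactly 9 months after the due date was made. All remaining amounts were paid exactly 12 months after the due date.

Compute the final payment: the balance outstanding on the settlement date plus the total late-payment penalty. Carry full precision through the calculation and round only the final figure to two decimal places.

Balance at month 9: C$2,200.1800 × (1 + 0.0045)^9 = C$2,290.9082…
After C$600.00 payment: C$2,290.9082… − C$600.00 = C$1,690.9082…
Balance at month 12: C$1,690.9082… × (1 + 0.0045)^3 = C$1,713.8383…
Penalty: 12 × 1.5% × C$2,200.18 = C$396.03…
Final settlement = outstanding balance + penalty = C$1,713.8383… + C$396.03… = C$2,109.87

C$2,109.87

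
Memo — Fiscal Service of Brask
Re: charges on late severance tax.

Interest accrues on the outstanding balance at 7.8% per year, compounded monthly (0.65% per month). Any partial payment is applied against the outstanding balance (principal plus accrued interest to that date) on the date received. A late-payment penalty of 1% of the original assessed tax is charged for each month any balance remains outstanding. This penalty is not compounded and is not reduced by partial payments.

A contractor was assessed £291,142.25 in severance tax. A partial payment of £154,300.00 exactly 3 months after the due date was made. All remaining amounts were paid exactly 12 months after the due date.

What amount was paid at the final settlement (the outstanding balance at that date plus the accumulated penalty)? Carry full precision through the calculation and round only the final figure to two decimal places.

£186,053.28

Balance at month 3: £291,142.2500 × (1 + 0.0065)^3 = £296,856.5061…
After £154,300.00 payment: £296,856.5061… − £154,300.00 = £142,556.5061…
Balance at month 12: £142,556.5061… × (1 + 0.0065)^9 = £151,116.2110…
Penalty: 12 × 1% × £291,142.25 = £34,937.07
Final settlement = outstanding balance + penalty = £151,116.2110… + £34,937.07 = £186,053.28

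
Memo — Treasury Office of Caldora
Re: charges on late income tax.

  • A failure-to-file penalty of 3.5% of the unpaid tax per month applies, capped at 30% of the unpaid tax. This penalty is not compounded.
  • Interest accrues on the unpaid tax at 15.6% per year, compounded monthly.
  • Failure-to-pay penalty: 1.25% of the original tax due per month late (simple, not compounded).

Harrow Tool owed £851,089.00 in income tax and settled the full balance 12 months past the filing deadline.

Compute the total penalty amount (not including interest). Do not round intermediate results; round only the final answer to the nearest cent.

Failure-to-file: 12 × 3.5% × £851,089.00 = £357,457.38, capped at 30% × £851,089.00 = £255,326.70
Failure-to-pay penalty = 1.25% × £851,089.00 × 12 mo = £127,663.35
Total penalty = £255,326.70 + £127,663.35 = £382,990.05

£382,990.05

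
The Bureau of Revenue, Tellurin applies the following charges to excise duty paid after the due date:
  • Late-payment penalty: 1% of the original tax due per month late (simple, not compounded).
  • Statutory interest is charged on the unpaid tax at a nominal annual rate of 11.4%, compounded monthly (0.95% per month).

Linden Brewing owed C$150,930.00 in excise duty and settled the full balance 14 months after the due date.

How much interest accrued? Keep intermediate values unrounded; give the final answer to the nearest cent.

C$21,361.60

Interest: C$150,930.00 × ((1 + 0.0095)^14 − 1) = C$150,930.00 × 0.1415331… = C$21,361.5976…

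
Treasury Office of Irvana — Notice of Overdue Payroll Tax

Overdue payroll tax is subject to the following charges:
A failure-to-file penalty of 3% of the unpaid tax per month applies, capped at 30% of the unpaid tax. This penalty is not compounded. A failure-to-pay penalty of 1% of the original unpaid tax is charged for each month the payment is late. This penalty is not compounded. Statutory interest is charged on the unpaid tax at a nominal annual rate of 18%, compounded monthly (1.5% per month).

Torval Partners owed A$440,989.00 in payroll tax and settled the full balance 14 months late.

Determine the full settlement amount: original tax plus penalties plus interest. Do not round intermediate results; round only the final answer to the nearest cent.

A$737,225.89

Failure-to-file: 14 × 3% × A$440,989.00 = A$185,215.38, capped at 30% × A$440,989.00 = A$132,296.70
Failure-to-pay penalty: 14 × 1% × A$440,989.00 = A$61,738.46
Interest: A$440,989.00 × ((1 + 0.015)^14 − 1) = A$440,989.00 × 0.2317557… = A$102,201.7279…
Total = A$440,989.00 + A$194,035.1600 + A$102,201.7279… = A$737,225.89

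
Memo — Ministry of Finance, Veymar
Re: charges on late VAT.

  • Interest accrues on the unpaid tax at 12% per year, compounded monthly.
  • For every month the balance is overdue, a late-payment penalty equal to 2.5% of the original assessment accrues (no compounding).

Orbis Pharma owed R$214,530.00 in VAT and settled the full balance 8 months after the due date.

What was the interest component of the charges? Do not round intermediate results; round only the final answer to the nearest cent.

Interest (12%/yr ÷ 12 = 1%/month): R$214,530.00 × ((1 + 0.01)^8 − 1) = R$17,775.2491…

R$17,775.25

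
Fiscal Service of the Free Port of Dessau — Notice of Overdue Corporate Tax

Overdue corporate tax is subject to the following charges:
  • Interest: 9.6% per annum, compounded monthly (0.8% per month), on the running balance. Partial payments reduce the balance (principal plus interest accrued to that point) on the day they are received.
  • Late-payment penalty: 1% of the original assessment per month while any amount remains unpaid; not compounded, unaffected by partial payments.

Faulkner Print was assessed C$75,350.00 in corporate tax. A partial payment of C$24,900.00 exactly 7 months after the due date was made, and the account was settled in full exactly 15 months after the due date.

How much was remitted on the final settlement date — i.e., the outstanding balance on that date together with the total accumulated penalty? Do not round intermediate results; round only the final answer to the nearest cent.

Balance at month 7: C$75,350.0000 × (1 + 0.008)^7 = C$79,672.2315…
After C$24,900.00 payment: C$79,672.2315… − C$24,900.00 = C$54,772.2315…
Balance at month 15: C$54,772.2315… × (1 + 0.008)^8 = C$58,377.3924…
Penalty: 15 × 1% × C$75,350.00 = C$11,302.50
Final settlement = outstanding balance + penalty = C$58,377.3924… + C$11,302.50 = C$69,679.89

C$69,679.89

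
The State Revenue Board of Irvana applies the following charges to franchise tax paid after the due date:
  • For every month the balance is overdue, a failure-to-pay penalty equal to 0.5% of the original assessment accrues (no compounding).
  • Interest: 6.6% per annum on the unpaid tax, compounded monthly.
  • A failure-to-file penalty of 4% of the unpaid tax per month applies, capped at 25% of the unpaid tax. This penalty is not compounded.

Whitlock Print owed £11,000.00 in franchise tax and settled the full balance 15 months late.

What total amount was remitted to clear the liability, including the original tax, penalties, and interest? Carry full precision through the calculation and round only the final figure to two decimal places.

Failure-to-file: 15 × 4% × £11,000.00 = £6,600.00, capped at 25% × £11,000.00 = £2,750.00
Failure-to-pay penalty = 0.5% × £11,000.00 × 15 mo = £825.00
Interest (6.6%/yr ÷ 12 = 0.55%/month): £11,000.00 × ((1 + 0.0055)^15 − 1) = £943.2854…
Total = £11,000.00 + £3,575.0000 + £943.2854… = £15,518.29

£15,518.29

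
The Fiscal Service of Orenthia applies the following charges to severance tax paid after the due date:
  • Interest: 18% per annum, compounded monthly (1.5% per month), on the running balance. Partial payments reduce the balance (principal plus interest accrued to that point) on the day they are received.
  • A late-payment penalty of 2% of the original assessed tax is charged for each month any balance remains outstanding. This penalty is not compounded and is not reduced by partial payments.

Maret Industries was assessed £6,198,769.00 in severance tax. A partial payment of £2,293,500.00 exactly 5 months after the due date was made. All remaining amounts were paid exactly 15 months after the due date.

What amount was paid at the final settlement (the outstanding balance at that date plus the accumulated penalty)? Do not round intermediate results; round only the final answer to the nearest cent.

Balance at month 5: £6,198,769.0000 × (1 + 0.015)^5 = £6,677,834.6875…
After £2,293,500.00 payment: £6,677,834.6875… − £2,293,500.00 = £4,384,334.6875…
Balance at month 15: £4,384,334.6875… × (1 + 0.015)^10 = £5,088,199.3954…
Penalty: 15 × 2% × £6,198,769.00 = £1,859,630.70
Final settlement = outstanding balance + penalty = £5,088,199.3954… + £1,859,630.70 = £6,947,830.10

£6,947,830.10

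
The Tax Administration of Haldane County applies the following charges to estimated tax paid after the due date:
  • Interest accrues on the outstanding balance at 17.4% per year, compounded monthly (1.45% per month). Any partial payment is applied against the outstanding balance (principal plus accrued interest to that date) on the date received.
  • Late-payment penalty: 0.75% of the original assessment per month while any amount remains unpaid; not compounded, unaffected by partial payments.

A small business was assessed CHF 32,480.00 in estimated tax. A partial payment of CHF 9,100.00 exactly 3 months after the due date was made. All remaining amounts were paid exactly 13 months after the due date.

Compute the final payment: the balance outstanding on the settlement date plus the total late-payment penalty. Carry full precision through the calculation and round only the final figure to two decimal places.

CHF 31,822.30

Balance at month 3: CHF 32,480.0000 × (1 + 0.0145)^3 = CHF 33,913.4658…
After CHF 9,100.00 payment: CHF 33,913.4658… − CHF 9,100.00 = CHF 24,813.4658…
Balance at month 13: CHF 24,813.4658… × (1 + 0.0145)^10 = CHF 28,655.4968…
Penalty: 13 × 0.75% × CHF 32,480.00 = CHF 3,166.80
Final settlement = outstanding balance + penalty = CHF 28,655.4968… + CHF 3,166.80 = CHF 31,822.30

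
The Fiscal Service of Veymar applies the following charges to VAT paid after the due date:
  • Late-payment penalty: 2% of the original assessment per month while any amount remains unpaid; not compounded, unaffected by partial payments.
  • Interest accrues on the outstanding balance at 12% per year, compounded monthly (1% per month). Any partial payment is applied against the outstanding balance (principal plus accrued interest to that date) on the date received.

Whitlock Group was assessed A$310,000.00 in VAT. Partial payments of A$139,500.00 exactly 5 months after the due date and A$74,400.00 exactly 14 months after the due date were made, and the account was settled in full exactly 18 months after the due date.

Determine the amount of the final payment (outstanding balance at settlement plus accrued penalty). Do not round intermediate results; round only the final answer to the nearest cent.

A$246,220.77

Balance at month 5: A$310,000.0000 × (1 + 0.01)^5 = A$325,813.1155…
After A$139,500.00 payment: A$325,813.1155… − A$139,500.00 = A$186,313.1155…
Balance at month 14: A$186,313.1155… × (1 + 0.01)^9 = A$203,767.9106…
After A$74,400.00 payment: A$203,767.9106… − A$74,400.00 = A$129,367.9106…
Balance at month 18: A$129,367.9106… × (1 + 0.01)^4 = A$134,620.7665…
Penalty: 18 × 2% × A$310,000.00 = A$111,600.00
Final settlement = outstanding balance + penalty = A$134,620.7665… + A$111,600.00 = A$246,220.77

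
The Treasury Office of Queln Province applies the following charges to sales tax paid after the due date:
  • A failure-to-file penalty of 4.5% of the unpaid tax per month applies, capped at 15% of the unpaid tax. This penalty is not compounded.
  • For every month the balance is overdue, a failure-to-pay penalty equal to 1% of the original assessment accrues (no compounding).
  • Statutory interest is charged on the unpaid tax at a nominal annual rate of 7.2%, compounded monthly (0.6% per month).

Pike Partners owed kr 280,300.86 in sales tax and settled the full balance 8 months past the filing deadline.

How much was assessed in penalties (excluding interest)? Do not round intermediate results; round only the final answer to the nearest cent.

kr 64,469.20

Failure-to-file: 8 × 4.5% × kr 280,300.86 = kr 100,908.31…, capped at 15% × kr 280,300.86 = kr 42,045.13…
Failure-to-pay penalty = 1% × kr 280,300.86 × 8 mo = kr 22,424.07…
Total penalty = kr 42,045.13… + kr 22,424.07… = kr 64,469.20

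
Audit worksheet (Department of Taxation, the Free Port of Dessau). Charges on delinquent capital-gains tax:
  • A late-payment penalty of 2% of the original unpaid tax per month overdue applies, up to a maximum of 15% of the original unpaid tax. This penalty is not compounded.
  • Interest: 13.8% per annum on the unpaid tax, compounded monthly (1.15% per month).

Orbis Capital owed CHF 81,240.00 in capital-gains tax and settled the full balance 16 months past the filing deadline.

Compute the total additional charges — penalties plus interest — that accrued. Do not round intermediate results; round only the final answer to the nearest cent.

CHF 28,495.29

Penalty (uncapped): 16 × 2% × CHF 81,240.00 = CHF 25,996.80; cap = 15% × CHF 81,240.00 = CHF 12,186.00 → penalty = CHF 12,186.00
Interest: CHF 81,240.00 × ((1 + 0.0115)^16 − 1) = CHF 81,240.00 × 0.2007544… = CHF 16,309.2890…
Penalties + interest = CHF 12,186.0000 + CHF 16,309.2890… = CHF 28,495.29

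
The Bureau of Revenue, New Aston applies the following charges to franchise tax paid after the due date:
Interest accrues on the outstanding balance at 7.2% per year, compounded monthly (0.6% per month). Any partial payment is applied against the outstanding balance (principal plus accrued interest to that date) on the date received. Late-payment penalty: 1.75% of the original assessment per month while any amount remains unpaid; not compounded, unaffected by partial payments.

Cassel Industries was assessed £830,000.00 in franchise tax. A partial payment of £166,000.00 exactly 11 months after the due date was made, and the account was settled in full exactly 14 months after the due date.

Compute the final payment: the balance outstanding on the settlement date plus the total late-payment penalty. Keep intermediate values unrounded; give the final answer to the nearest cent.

£936,849.46

Balance at month 11: £830,000.0000 × (1 + 0.006)^11 = £886,453.3392…
After £166,000.00 payment: £886,453.3392… − £166,000.00 = £720,453.3392…
Balance at month 14: £720,453.3392… × (1 + 0.006)^3 = £733,499.4639…
Penalty: 14 × 1.75% × £830,000.00 = £203,350.00
Final settlement = outstanding balance + penalty = £733,499.4639… + £203,350.00 = £936,849.46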